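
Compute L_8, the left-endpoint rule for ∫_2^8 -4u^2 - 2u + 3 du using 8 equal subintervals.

-621.75

Δu = (8 − 2)/8 = 0.75.
Left endpoints: 2, 2.75, 3.5, 4.25, 5, 5.75, 6.5, 7.25.
f(2) = -17, f(2.75) = -32.75, f(3.5) = -53, f(4.25) = -77.75, f(5) = -107, f(5.75) = -140.75, f(6.5) = -179, f(7.25) = -221.75.
Sum = Δu · [f(2) + f(2.75) + f(3.5) + ...].
Sum = -621.75.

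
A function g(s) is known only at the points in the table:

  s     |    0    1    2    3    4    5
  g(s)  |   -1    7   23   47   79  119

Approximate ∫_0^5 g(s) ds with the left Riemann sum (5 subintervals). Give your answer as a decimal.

Δs = 1.
Sum = 1·[(-1) + 7 + 23 + 47 + 79] = 155.

155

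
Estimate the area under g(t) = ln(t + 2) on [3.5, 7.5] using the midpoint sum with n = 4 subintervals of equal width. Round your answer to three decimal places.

8.014

Δt = (7.5 − 3.5)/4 = 1.
Midpoints: 4, 5, 6, 7.
g(4) ≈ 1.792, g(5) ≈ 1.946, g(6) ≈ 2.079, g(7) ≈ 2.197.
Sum = Δt · [g(4) + g(5) + g(6) + g(7)].
Sum ≈ 8.014.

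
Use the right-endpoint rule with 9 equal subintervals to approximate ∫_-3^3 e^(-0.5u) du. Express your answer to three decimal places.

7.176

Δu = (3 − (-3))/9 = 2/3.
Right endpoints: -7/3, -5/3, -1, -1/3, 1/3, 1, 5/3, 7/3, 3.
f(-7/3) ≈ 3.211, f(-5/3) ≈ 2.301, f(-1) ≈ 1.649, f(-1/3) ≈ 1.181, f(1/3) ≈ 0.846, f(1) ≈ 0.607, f(5/3) ≈ 0.435, f(7/3) ≈ 0.311, f(3) ≈ 0.223.
Sum = Δu · [f(-7/3) + f(-5/3) + f(-1) + ...].
Sum ≈ 7.176.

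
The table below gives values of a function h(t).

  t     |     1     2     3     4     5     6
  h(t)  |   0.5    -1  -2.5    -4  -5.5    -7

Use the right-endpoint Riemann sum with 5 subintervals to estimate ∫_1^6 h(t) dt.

Δt = 1.
Sum = 1·[(-1) + (-2.5) + (-4) + (-5.5) + (-7)] = -20.

-20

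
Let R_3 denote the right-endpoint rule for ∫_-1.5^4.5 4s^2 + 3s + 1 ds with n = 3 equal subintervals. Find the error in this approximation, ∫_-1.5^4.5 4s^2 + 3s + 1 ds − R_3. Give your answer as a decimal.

Exact integral: ∫_-1.5^4.5 f(s) ds = 159.
R_3 = 265.
Error = 159 − 265 = -106.

-106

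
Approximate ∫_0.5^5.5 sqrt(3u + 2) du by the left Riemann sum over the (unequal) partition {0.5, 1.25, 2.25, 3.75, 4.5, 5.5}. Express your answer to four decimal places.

14.9051

Subinterval widths: 0.75, 1, 1.5, 0.75, 1.
Left endpoints: 0.5, 1.25, 2.25, 3.75, 4.5.
f(0.5) ≈ 1.8708, f(1.25) ≈ 2.3979, f(2.25) ≈ 2.9580, f(3.75) ≈ 3.6401, f(4.5) ≈ 3.9370.
Sum = Σ Δu_i · f(u_i).
Sum ≈ 14.9051.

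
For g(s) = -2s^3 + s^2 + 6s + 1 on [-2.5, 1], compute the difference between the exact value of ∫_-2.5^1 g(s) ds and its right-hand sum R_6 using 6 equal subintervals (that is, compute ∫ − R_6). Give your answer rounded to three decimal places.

4.012

Exact integral: ∫_-2.5^1 g(s) ds ≈ 12.32292.
R_6 ≈ 8.31047.
Error ≈ 12.32292 − 8.31047 ≈ 4.012.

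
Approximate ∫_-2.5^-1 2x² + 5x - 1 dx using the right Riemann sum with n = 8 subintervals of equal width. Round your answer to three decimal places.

Δx = (-1 − (-2.5))/8 = 0.1875.
Right endpoints: -2.3125, -2.125, -1.9375, -1.75, -1.5625, -1.375, -1.1875, -1.
f(-2.3125) = -1.8671875, f(-2.125) = -2.59375, f(-1.9375) = -3.1796875, f(-1.75) = -3.625, f(-1.5625) = -3.9296875, f(-1.375) = -4.09375, f(-1.1875) = -4.1171875, f(-1) = -4.
Sum = Δx · [f(-2.3125) + f(-2.125) + f(-1.9375) + ...].
Sum ≈ -5.139.

-5.139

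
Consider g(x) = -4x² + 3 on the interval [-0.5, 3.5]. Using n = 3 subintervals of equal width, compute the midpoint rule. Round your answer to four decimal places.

-42.9630

Δx = (3.5 − (-0.5))/3 = 4/3.
Midpoints: 1/6, 1.5, 17/6.
g(1/6) = 26/9, g(1.5) = -6, g(17/6) = -262/9.
Sum = Δx · [g(1/6) + g(1.5) + g(17/6)].
Sum ≈ -42.9630.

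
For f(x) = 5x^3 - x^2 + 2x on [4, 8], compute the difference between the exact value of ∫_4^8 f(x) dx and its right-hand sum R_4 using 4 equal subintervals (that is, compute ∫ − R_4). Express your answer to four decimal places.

Exact integral: ∫_4^8 f(x) dx ≈ 4698.666667.
R_4 = 5858.
Error ≈ 4698.666667 − 5858 ≈ -1159.3333.

-1159.3333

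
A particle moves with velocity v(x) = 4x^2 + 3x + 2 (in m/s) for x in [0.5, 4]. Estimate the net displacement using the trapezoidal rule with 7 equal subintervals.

Δx = (4 − 0.5)/7 = 0.5.
v(0.5) = 4.5, v(1) = 9, v(1.5) = 15.5, v(2) = 24, v(2.5) = 34.5, v(3) = 47, v(3.5) = 61.5, v(4) = 78.
T_7 = (Δx/2)·[v(x_0) + 2v(x_1) + ... + 2v(x_{6}) + v(x_7)].
Sum = 116.375.

116.375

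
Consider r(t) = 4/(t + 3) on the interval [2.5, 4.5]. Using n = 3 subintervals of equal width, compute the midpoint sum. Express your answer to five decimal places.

Δt = (4.5 − 2.5)/3 = 2/3.
Midpoints: 17/6, 3.5, 25/6.
r(17/6) = 24/35, r(3.5) = 8/13, r(25/6) = 24/43.
Sum = Δt · [r(17/6) + r(3.5) + r(25/6)].
Sum ≈ 1.23949.

1.23949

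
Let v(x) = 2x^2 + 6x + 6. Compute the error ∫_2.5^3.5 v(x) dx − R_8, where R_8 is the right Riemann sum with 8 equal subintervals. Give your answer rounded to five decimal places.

-1.13021

Exact integral: ∫_2.5^3.5 v(x) dx ≈ 42.1666667.
R_8 = 43.296875.
Error ≈ 42.1666667 − 43.296875 ≈ -1.13021.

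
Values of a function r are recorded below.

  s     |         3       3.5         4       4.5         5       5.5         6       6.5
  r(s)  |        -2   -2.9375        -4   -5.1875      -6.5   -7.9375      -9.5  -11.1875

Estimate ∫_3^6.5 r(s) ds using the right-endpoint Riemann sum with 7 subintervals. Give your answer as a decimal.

-23.625

Δs = 0.5.
Sum = 0.5·[(-2.9375) + (-4) + (-5.1875) + (-6.5) + (-7.9375) + (-9.5) + (-11.1875)] = -23.625.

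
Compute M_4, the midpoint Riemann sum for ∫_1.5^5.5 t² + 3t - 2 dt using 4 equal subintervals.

88

Δt = (5.5 − 1.5)/4 = 1.
Midpoints: 2, 3, 4, 5.
f(2) = 8, f(3) = 16, f(4) = 26, f(5) = 38.
Sum = Δt · [f(2) + f(3) + f(4) + f(5)].
Sum = 88.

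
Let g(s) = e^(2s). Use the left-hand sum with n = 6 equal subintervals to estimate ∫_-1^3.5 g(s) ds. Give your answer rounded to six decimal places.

Δs = (3.5 − (-1))/6 = 0.75.
Left endpoints: -1, -0.25, 0.5, 1.25, 2, 2.75.
g(-1) ≈ 0.135335, g(-0.25) ≈ 0.606531, g(0.5) ≈ 2.718282, g(1.25) ≈ 12.182494, g(2) ≈ 54.598150, g(2.75) ≈ 244.691932.
Sum = Δs · [g(-1) + g(-0.25) + g(0.5) + ...].
Sum ≈ 236.199543.

236.199543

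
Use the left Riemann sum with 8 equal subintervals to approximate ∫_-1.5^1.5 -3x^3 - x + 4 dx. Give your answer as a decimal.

Δx = (1.5 − (-1.5))/8 = 0.375.
Left endpoints: -1.5, -1.125, -0.75, -0.375, 0, 0.375, 0.75, 1.125.
f(-1.5) = 15.625, f(-1.125) = 4811/512, f(-0.75) = 6.015625, f(-0.375) = 2321/512, f(0) = 4, f(0.375) = 1775/512, f(0.75) = 1.984375, f(1.125) = -715/512.
Sum = Δx · [f(-1.5) + f(-1.125) + f(-0.75) + ...].
Sum = 16.359375.

16.359375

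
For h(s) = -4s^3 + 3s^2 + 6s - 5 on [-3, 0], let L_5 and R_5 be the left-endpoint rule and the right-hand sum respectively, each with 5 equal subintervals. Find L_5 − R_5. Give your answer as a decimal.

70.2

L_5 = 104.88.
R_5 = 34.68.
L_5 − R_5 = 70.2.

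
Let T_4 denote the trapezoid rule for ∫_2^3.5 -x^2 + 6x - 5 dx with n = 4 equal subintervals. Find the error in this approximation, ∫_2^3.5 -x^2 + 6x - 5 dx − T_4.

Exact integral: ∫_2^3.5 f(x) dx = 5.625.
T_4 = 5.58984375.
Error = 5.625 − 5.58984375 = 0.03515625.

0.03515625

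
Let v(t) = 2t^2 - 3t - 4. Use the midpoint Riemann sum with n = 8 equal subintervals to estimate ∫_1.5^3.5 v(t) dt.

Δt = (3.5 − 1.5)/8 = 0.25.
Midpoints: 1.625, 1.875, 2.125, 2.375, 2.625, 2.875, 3.125, 3.375.
v(1.625) = -3.59375, v(1.875) = -2.59375, v(2.125) = -1.34375, v(2.375) = 0.15625, v(2.625) = 1.90625, v(2.875) = 3.90625, v(3.125) = 6.15625, v(3.375) = 8.65625.
Sum = Δt · [v(1.625) + v(1.875) + v(2.125) + ...].
Sum = 3.3125.

3.3125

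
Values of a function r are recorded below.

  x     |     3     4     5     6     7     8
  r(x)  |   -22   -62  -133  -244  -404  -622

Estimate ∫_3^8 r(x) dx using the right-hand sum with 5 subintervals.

Δx = 1.
Sum = 1·[(-62) + (-133) + (-244) + (-404) + (-622)] = -1465.

-1465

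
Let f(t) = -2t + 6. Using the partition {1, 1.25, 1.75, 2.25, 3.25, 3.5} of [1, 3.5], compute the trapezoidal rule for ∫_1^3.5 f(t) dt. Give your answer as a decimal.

3.75

Subinterval widths: 0.25, 0.5, 0.5, 1, 0.25.
f(1) = 4, f(1.25) = 3.5, f(1.75) = 2.5, f(2.25) = 1.5, f(3.25) = -0.5, f(3.5) = -1.
On each subinterval the trapezoid contributes (Δt_i/2)·[f(t_{i-1}) + f(t_i)].
Sum = 3.75.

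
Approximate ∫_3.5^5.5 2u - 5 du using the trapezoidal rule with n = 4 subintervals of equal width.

8

Δu = (5.5 − 3.5)/4 = 0.5.
f(3.5) = 2, f(4) = 3, f(4.5) = 4, f(5) = 5, f(5.5) = 6.
T_4 = (Δu/2)·[f(u_0) + 2f(u_1) + 2f(u_2) + 2f(u_3) + f(u_4)].
Sum = 8.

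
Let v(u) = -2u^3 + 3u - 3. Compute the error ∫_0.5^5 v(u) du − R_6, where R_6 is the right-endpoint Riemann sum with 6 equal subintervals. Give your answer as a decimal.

95.5546875

Exact integral: ∫_0.5^5 v(u) du = -288.84375.
R_6 = -384.3984375.
Error = -288.84375 − (-384.3984375) = 95.5546875.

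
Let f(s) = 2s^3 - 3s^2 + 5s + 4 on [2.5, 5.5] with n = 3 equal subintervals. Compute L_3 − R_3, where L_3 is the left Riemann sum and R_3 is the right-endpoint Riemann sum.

L_3 = 247.5.
R_3 = 492.
L_3 − R_3 = -244.5.

-244.5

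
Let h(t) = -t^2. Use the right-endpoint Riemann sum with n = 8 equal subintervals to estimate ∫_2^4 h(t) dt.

-20.1875

Δt = (4 − 2)/8 = 0.25.
Right endpoints: 2.25, 2.5, 2.75, 3, 3.25, 3.5, 3.75, 4.
h(2.25) = -5.0625, h(2.5) = -6.25, h(2.75) = -7.5625, h(3) = -9, h(3.25) = -10.5625, h(3.5) = -12.25, h(3.75) = -14.0625, h(4) = -16.
Sum = Δt · [h(2.25) + h(2.5) + h(2.75) + ...].
Sum = -20.1875.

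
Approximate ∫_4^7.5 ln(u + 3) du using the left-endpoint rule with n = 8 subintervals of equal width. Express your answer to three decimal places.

7.479

Δu = (7.5 − 4)/8 = 0.4375.
Left endpoints: 4, 4.4375, 4.875, 5.3125, 5.75, 6.1875, 6.625, 7.0625.
f(4) ≈ 1.946, f(4.4375) ≈ 2.007, f(4.875) ≈ 2.064, f(5.3125) ≈ 2.118, f(5.75) ≈ 2.169, f(6.1875) ≈ 2.218, f(6.625) ≈ 2.264, f(7.0625) ≈ 2.309.
Sum = Δu · [f(4) + f(4.4375) + f(4.875) + ...].
Sum ≈ 7.479.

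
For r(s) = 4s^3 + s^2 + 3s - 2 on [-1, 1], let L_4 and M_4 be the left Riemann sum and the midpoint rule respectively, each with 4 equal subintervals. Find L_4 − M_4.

-3.375

L_4 = -6.75.
M_4 = -3.375.
L_4 − M_4 = -3.375.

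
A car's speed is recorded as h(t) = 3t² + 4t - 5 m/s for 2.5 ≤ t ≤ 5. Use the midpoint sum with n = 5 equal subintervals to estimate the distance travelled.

Δt = (5 − 2.5)/5 = 0.5.
Midpoints: 2.75, 3.25, 3.75, 4.25, 4.75.
h(2.75) = 28.6875, h(3.25) = 39.6875, h(3.75) = 52.1875, h(4.25) = 66.1875, h(4.75) = 81.6875.
Sum = Δt · [h(2.75) + h(3.25) + h(3.75) + h(4.25) + h(4.75)].
Sum = 134.21875.

134.21875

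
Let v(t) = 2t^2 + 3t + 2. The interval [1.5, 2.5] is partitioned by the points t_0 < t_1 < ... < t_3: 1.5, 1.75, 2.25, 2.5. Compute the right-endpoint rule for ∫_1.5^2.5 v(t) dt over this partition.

18.28125

Subinterval widths: 0.25, 0.5, 0.25.
Right endpoints: 1.75, 2.25, 2.5.
v(1.75) = 13.375, v(2.25) = 18.875, v(2.5) = 22.
Sum = Σ Δt_i · v(t_i).
Sum = 18.28125.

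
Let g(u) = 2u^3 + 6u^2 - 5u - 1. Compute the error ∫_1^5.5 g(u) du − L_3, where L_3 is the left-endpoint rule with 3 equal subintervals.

Exact integral: ∫_1^5.5 g(u) du = 710.15625.
L_3 = 390.375.
Error = 710.15625 − 390.375 = 319.78125.

319.78125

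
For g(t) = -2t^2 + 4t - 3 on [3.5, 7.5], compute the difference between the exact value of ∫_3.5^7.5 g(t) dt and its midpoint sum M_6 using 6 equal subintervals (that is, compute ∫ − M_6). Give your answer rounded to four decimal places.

-0.2963

Exact integral: ∫_3.5^7.5 g(t) dt ≈ -176.666667.
M_6 ≈ -176.370370.
Error ≈ -176.666667 − (-176.370370) ≈ -0.2963.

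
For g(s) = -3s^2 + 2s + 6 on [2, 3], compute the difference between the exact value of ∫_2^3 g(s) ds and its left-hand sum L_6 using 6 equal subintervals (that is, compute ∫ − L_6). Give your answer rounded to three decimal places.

Exact integral: ∫_2^3 g(s) ds = -8.
L_6 ≈ -6.93056.
Error ≈ -8 − (-6.93056) ≈ -1.069.

-1.069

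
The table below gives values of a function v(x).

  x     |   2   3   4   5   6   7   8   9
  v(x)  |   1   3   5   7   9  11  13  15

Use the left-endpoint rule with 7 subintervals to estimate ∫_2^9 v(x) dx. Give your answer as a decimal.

Δx = 1.
Sum = 1·[1 + 3 + 5 + 7 + 9 + 11 + 13] = 49.

49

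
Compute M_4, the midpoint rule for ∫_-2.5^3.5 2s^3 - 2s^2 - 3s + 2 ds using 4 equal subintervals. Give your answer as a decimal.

Δs = (3.5 − (-2.5))/4 = 1.5.
Midpoints: -1.75, -0.25, 1.25, 2.75.
f(-1.75) = -9.59375, f(-0.25) = 2.59375, f(1.25) = -0.96875, f(2.75) = 20.21875.
Sum = Δs · [f(-1.75) + f(-0.25) + f(1.25) + f(2.75)].
Sum = 18.375.

18.375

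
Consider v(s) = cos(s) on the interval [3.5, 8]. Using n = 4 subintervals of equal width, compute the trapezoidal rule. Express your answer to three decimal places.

1.196

Δs = (8 − 3.5)/4 = 1.125.
v(3.5) ≈ -0.936, v(4.625) ≈ -0.087, v(5.75) ≈ 0.861, v(6.875) ≈ 0.830, v(8) ≈ -0.146.
T_4 = (Δs/2)·[v(s_0) + 2v(s_1) + 2v(s_2) + 2v(s_3) + v(s_4)].
Sum ≈ 1.196.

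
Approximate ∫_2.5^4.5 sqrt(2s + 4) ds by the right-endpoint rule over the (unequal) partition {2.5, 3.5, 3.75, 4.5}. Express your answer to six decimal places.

6.868579

Subinterval widths: 1, 0.25, 0.75.
Right endpoints: 3.5, 3.75, 4.5.
f(3.5) ≈ 3.316625, f(3.75) ≈ 3.391165, f(4.5) ≈ 3.605551.
Sum = Σ Δs_i · f(s_i).
Sum ≈ 6.868579.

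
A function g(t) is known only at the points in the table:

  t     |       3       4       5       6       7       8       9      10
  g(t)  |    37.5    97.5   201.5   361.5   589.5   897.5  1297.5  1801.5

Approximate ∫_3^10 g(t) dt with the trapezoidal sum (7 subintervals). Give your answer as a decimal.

4364.5

Δt = 1.
T_7 = (1/2)·[37.5 + 2·97.5 + 2·201.5 + 2·361.5 + 2·589.5 + 2·897.5 + 2·1297.5 + 1801.5] = 4364.5.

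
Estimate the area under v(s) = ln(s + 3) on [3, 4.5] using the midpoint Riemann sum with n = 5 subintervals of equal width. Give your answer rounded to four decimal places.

Δs = (4.5 − 3)/5 = 0.3.
Midpoints: 3.15, 3.45, 3.75, 4.05, 4.35.
v(3.15) ≈ 1.8165, v(3.45) ≈ 1.8641, v(3.75) ≈ 1.9095, v(4.05) ≈ 1.9530, v(4.35) ≈ 1.9947.
Sum = Δs · [v(3.15) + v(3.45) + v(3.75) + v(4.05) + v(4.35)].
Sum ≈ 2.8613.

2.8613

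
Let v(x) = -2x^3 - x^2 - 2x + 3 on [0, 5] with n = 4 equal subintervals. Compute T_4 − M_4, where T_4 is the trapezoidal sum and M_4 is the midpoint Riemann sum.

-31.25

T_4 = -385.
M_4 = -353.75.
T_4 − M_4 = -31.25.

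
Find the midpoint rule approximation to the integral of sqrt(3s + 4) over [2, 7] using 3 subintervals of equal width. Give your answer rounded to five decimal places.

Δs = (7 − 2)/3 = 5/3.
Midpoints: 17/6, 4.5, 37/6.
f(17/6) ≈ 3.53553, f(4.5) ≈ 4.18330, f(37/6) ≈ 4.74342.
Sum = Δs · [f(17/6) + f(4.5) + f(37/6)].
Sum ≈ 20.77042.

20.77042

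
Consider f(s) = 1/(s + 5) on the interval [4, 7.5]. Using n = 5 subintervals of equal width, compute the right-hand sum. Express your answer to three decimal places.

0.318

Δs = (7.5 − 4)/5 = 0.7.
Right endpoints: 4.7, 5.4, 6.1, 6.8, 7.5.
f(4.7) = 10/97, f(5.4) = 5/52, f(6.1) = 10/111, f(6.8) = 5/59, f(7.5) = 0.08.
Sum = Δs · [f(4.7) + f(5.4) + f(6.1) + f(6.8) + f(7.5)].
Sum ≈ 0.318.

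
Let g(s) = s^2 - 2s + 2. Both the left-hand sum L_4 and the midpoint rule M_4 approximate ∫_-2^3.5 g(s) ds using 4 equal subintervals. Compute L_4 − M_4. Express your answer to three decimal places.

4.490

L_4 = 23.33203125.
M_4 ≈ 18.84180.
L_4 − M_4 ≈ 4.490.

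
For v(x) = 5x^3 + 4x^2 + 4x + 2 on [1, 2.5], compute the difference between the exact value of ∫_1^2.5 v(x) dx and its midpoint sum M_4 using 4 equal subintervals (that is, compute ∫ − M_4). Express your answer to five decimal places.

0.53174

Exact integral: ∫_1^2.5 v(x) dx = 80.578125.
M_4 ≈ 80.0463867.
Error ≈ 80.578125 − 80.0463867 ≈ 0.53174.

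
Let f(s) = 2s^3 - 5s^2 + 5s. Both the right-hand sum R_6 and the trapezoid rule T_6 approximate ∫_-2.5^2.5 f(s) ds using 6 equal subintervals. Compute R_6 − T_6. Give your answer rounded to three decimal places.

36.458

R_6 ≈ -18.51852.
T_6 ≈ -54.97685.
R_6 − T_6 ≈ 36.458.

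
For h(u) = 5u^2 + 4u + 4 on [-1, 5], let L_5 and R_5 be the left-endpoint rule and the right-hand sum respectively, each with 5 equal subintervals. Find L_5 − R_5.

L_5 = 202.8.
R_5 = 375.6.
L_5 − R_5 = -172.8.

-172.8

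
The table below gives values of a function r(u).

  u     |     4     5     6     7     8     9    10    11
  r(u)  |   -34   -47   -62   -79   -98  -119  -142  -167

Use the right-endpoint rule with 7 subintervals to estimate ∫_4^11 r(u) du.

Δu = 1.
Sum = 1·[(-47) + (-62) + (-79) + (-98) + (-119) + (-142) + (-167)] = -714.

-714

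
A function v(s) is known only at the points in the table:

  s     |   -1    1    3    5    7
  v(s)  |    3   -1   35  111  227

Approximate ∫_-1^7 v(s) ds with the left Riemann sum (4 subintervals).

Δs = 2.
Sum = 2·[3 + (-1) + 35 + 111] = 296.

296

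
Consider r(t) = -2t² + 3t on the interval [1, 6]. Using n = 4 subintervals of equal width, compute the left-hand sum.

Δt = (6 − 1)/4 = 1.25.
Left endpoints: 1, 2.25, 3.5, 4.75.
r(1) = 1, r(2.25) = -3.375, r(3.5) = -14, r(4.75) = -30.875.
Sum = Δt · [r(1) + r(2.25) + r(3.5) + r(4.75)].
Sum = -59.0625.

-59.0625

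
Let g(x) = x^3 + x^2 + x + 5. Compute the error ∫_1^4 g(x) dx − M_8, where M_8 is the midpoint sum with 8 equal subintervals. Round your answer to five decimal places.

Exact integral: ∫_1^4 g(x) dx = 107.25.
M_8 ≈ 106.9511719.
Error ≈ 107.25 − 106.9511719 ≈ 0.29883.

0.29883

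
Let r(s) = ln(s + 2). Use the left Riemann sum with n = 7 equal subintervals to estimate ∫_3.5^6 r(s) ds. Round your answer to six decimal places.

Δs = (6 − 3.5)/7 = 5/14.
Left endpoints: 3.5, 27/7, 59/14, 32/7, 69/14, 37/7, 79/14.
r(3.5) ≈ 1.704748, r(27/7) ≈ 1.767662, r(59/14) ≈ 1.826851, r(32/7) ≈ 1.882731, r(69/14) ≈ 1.935654, r(37/7) ≈ 1.985915, r(79/14) ≈ 2.033772.
Sum = Δs · [r(3.5) + r(27/7) + r(59/14) + ...].
Sum ≈ 4.691905.

4.691905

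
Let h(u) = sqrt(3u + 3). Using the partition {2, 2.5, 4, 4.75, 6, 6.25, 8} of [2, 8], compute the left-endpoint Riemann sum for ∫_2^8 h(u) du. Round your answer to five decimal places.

Subinterval widths: 0.5, 1.5, 0.75, 1.25, 0.25, 1.75.
Left endpoints: 2, 2.5, 4, 4.75, 6, 6.25.
h(2) ≈ 3.00000, h(2.5) ≈ 3.24037, h(4) ≈ 3.87298, h(4.75) ≈ 4.15331, h(6) ≈ 4.58258, h(6.25) ≈ 4.66369.
Sum = Σ Δu_i · h(u_i).
Sum ≈ 23.76403.

23.76403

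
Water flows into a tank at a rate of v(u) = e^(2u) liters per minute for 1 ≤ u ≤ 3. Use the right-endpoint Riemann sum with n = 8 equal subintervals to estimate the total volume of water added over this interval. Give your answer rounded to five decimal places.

Δu = (3 − 1)/8 = 0.25.
Right endpoints: 1.25, 1.5, 1.75, 2, 2.25, 2.5, 2.75, 3.
v(1.25) ≈ 12.18249, v(1.5) ≈ 20.08554, v(1.75) ≈ 33.11545, v(2) ≈ 54.59815, v(2.25) ≈ 90.01713, v(2.5) ≈ 148.41316, v(2.75) ≈ 244.69193, v(3) ≈ 403.42879.
Sum = Δu · [v(1.25) + v(1.5) + v(1.75) + ...].
Sum ≈ 251.63316.

251.63316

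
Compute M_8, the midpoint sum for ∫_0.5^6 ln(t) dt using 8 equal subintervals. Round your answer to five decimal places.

Δt = (6 − 0.5)/8 = 0.6875.
Midpoints: 0.84375, 1.53125, 2.21875, 2.90625, 3.59375, 4.28125, 4.96875, 5.65625.
f(0.84375) ≈ -0.16990, f(1.53125) ≈ 0.42608, f(2.21875) ≈ 0.79694, f(2.90625) ≈ 1.06686, f(3.59375) ≈ 1.27920, f(4.28125) ≈ 1.45425, f(4.96875) ≈ 1.60317, f(5.65625) ≈ 1.73276.
Sum = Δt · [f(0.84375) + f(1.53125) + f(2.21875) + ...].
Sum ≈ 5.63019.

5.63019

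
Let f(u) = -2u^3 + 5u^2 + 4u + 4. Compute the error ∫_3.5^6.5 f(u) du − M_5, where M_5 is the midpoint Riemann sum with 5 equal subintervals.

Exact integral: ∫_3.5^6.5 f(u) du = -359.25.
M_5 = -357.
Error = -359.25 − (-357) = -2.25.

-2.25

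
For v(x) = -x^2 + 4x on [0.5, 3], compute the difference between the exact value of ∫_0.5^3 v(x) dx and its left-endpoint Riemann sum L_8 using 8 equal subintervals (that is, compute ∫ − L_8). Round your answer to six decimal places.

0.236003

Exact integral: ∫_0.5^3 v(x) dx ≈ 8.54166667.
L_8 ≈ 8.30566406.
Error ≈ 8.54166667 − 8.30566406 ≈ 0.236003.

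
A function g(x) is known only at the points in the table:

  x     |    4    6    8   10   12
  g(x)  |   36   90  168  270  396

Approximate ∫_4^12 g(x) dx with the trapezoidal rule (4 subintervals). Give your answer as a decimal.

1488

Δx = 2.
T_4 = (2/2)·[36 + 2·90 + 2·168 + 2·270 + 396] = 1488.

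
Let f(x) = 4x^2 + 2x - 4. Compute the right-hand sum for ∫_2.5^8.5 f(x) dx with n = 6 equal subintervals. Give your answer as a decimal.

Δx = (8.5 − 2.5)/6 = 1.
Right endpoints: 3.5, 4.5, 5.5, 6.5, 7.5, 8.5.
f(3.5) = 52, f(4.5) = 86, f(5.5) = 128, f(6.5) = 178, f(7.5) = 236, f(8.5) = 302.
Sum = Δx · [f(3.5) + f(4.5) + f(5.5) + ...].
Sum = 982.

982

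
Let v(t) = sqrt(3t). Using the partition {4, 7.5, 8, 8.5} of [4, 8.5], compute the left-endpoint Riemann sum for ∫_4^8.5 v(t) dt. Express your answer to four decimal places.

Subinterval widths: 3.5, 0.5, 0.5.
Left endpoints: 4, 7.5, 8.
v(4) ≈ 3.4641, v(7.5) ≈ 4.7434, v(8) ≈ 4.8990.
Sum = Σ Δt_i · v(t_i).
Sum ≈ 16.9456.

16.9456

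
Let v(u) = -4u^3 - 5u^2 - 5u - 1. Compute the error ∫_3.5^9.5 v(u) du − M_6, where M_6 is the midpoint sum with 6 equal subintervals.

Exact integral: ∫_3.5^9.5 v(u) du = -9553.5.
M_6 = -9512.
Error = -9553.5 − (-9512) = -41.5.

-41.5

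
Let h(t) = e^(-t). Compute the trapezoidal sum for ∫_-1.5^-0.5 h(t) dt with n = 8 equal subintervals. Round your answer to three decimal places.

2.837

Δt = (-0.5 − (-1.5))/8 = 0.125.
h(-1.5) ≈ 4.482, h(-1.375) ≈ 3.955, h(-1.25) ≈ 3.490, h(-1.125) ≈ 3.080, h(-1) ≈ 2.718, h(-0.875) ≈ 2.399, h(-0.75) ≈ 2.117, h(-0.625) ≈ 1.868, h(-0.5) ≈ 1.649.
T_8 = (Δt/2)·[h(t_0) + 2h(t_1) + ... + 2h(t_{7}) + h(t_8)].
Sum ≈ 2.837.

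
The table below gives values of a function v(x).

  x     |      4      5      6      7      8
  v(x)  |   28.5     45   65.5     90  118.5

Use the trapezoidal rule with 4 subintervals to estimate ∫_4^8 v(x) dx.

274

Δx = 1.
T_4 = (1/2)·[28.5 + 2·45 + 2·65.5 + 2·90 + 118.5] = 274.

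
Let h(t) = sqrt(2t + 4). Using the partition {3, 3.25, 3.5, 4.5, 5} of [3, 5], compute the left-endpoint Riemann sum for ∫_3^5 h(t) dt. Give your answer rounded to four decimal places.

6.7201

Subinterval widths: 0.25, 0.25, 1, 0.5.
Left endpoints: 3, 3.25, 3.5, 4.5.
h(3) ≈ 3.1623, h(3.25) ≈ 3.2404, h(3.5) ≈ 3.3166, h(4.5) ≈ 3.6056.
Sum = Σ Δt_i · h(t_i).
Sum ≈ 6.7201.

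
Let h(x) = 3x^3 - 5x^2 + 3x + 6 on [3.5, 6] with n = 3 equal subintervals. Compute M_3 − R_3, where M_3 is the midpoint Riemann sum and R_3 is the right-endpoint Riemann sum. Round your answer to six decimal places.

M_3 ≈ 616.07494213.
R_3 ≈ 802.51157407.
M_3 − R_3 ≈ -186.436632.

-186.436632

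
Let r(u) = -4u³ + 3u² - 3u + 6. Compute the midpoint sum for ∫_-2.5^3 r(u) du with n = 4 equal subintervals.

29.5625

Δu = (3 − (-2.5))/4 = 1.375.
Midpoints: -1.8125, -0.4375, 0.9375, 2.3125.
r(-1.8125) = 46193/1024, r(-0.4375) = 8419/1024, r(0.9375) = 2589/1024, r(2.3125) = -35185/1024.
Sum = Δu · [r(-1.8125) + r(-0.4375) + r(0.9375) + r(2.3125)].
Sum = 29.5625.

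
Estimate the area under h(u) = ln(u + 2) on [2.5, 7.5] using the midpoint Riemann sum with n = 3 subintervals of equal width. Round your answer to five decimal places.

Δu = (7.5 − 2.5)/3 = 5/3.
Midpoints: 10/3, 5, 20/3.
h(10/3) ≈ 1.67398, h(5) ≈ 1.94591, h(20/3) ≈ 2.15948.
Sum = Δu · [h(10/3) + h(5) + h(20/3)].
Sum ≈ 9.63228.

9.63228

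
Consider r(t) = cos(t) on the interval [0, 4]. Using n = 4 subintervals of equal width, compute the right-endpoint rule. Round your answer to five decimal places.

-1.51948

Δt = (4 − 0)/4 = 1.
Right endpoints: 1, 2, 3, 4.
r(1) ≈ 0.54030, r(2) ≈ -0.41615, r(3) ≈ -0.98999, r(4) ≈ -0.65364.
Sum = Δt · [r(1) + r(2) + r(3) + r(4)].
Sum ≈ -1.51948.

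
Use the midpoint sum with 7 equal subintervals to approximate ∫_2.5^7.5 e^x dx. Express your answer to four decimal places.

1758.2432

Δx = (7.5 − 2.5)/7 = 5/7.
Midpoints: 20/7, 25/7, 30/7, 5, 40/7, 45/7, 50/7.
f(20/7) ≈ 17.4117, f(25/7) ≈ 35.5674, f(30/7) ≈ 72.6544, f(5) ≈ 148.4132, f(40/7) ≈ 303.1676, f(45/7) ≈ 619.2886, f(50/7) ≈ 1265.0376.
Sum = Δx · [f(20/7) + f(25/7) + f(30/7) + ...].
Sum ≈ 1758.2432.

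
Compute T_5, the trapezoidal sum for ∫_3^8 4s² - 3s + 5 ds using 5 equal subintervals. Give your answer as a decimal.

592.5

Δs = (8 − 3)/5 = 1.
f(3) = 32, f(4) = 57, f(5) = 90, f(6) = 131, f(7) = 180, f(8) = 237.
T_5 = (Δs/2)·[f(s_0) + 2f(s_1) + ... + 2f(s_{4}) + f(s_5)].
Sum = 592.5.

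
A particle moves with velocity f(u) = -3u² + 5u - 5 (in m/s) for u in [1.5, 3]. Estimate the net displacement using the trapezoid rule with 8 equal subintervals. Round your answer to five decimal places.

-14.27637

Δu = (3 − 1.5)/8 = 0.1875.
f(1.5) = -4.25, f(1.6875) = -5.10546875, f(1.875) = -6.171875, f(2.0625) = -7.44921875, f(2.25) = -8.9375, f(2.4375) = -10.63671875, f(2.625) = -12.546875, f(2.8125) = -14.66796875, f(3) = -17.
T_8 = (Δu/2)·[f(u_0) + 2f(u_1) + ... + 2f(u_{7}) + f(u_8)].
Sum ≈ -14.27637.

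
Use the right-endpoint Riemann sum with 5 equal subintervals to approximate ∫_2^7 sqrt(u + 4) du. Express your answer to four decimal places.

Δu = (7 − 2)/5 = 1.
Right endpoints: 3, 4, 5, 6, 7.
f(3) ≈ 2.6458, f(4) ≈ 2.8284, f(5) ≈ 3.0000, f(6) ≈ 3.1623, f(7) ≈ 3.3166.
Sum = Δu · [f(3) + f(4) + f(5) + f(6) + f(7)].
Sum ≈ 14.9531.

14.9531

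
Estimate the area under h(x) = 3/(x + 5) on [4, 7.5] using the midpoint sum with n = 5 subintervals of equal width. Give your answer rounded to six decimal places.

0.985149

Δx = (7.5 − 4)/5 = 0.7.
Midpoints: 4.35, 5.05, 5.75, 6.45, 7.15.
h(4.35) = 60/187, h(5.05) = 20/67, h(5.75) = 12/43, h(6.45) = 60/229, h(7.15) = 20/81.
Sum = Δx · [h(4.35) + h(5.05) + h(5.75) + h(6.45) + h(7.15)].
Sum ≈ 0.985149.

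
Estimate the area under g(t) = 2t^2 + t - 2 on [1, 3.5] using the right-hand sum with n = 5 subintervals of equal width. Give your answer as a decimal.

Δt = (3.5 − 1)/5 = 0.5.
Right endpoints: 1.5, 2, 2.5, 3, 3.5.
g(1.5) = 4, g(2) = 8, g(2.5) = 13, g(3) = 19, g(3.5) = 26.
Sum = Δt · [g(1.5) + g(2) + g(2.5) + g(3) + g(3.5)].
Sum = 35.

35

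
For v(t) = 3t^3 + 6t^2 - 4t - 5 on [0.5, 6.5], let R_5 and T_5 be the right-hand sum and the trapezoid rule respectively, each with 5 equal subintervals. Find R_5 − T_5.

630.9

R_5 = 2458.65.
T_5 = 1827.75.
R_5 − T_5 = 630.9.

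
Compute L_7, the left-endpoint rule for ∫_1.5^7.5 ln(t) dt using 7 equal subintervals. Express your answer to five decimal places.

Δt = (7.5 − 1.5)/7 = 6/7.
Left endpoints: 1.5, 33/14, 45/14, 57/14, 69/14, 81/14, 93/14.
f(1.5) ≈ 0.40547, f(33/14) ≈ 0.85745, f(45/14) ≈ 1.16761, f(57/14) ≈ 1.40399, f(69/14) ≈ 1.59505, f(81/14) ≈ 1.75539, f(93/14) ≈ 1.89354.
Sum = Δt · [f(1.5) + f(33/14) + f(45/14) + ...].
Sum ≈ 7.78157.

7.78157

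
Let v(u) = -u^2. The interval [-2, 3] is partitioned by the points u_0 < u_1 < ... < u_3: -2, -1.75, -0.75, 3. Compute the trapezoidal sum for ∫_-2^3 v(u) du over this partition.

Subinterval widths: 0.25, 1, 3.75.
v(-2) = -4, v(-1.75) = -3.0625, v(-0.75) = -0.5625, v(3) = -9.
On each subinterval the trapezoid contributes (Δu_i/2)·[v(u_{i-1}) + v(u_i)].
Sum = -20.625.

-20.625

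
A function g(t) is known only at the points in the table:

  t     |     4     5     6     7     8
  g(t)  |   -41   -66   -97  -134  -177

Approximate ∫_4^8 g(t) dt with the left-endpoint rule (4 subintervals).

-338

Δt = 1.
Sum = 1·[(-41) + (-66) + (-97) + (-134)] = -338.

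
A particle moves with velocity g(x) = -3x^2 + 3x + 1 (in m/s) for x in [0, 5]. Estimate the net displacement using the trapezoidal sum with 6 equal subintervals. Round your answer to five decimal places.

Δx = (5 − 0)/6 = 5/6.
g(0) = 1, g(5/6) = 17/12, g(5/3) = -7/3, g(2.5) = -10.25, g(10/3) = -67/3, g(25/6) = -463/12, g(5) = -59.
T_6 = (Δx/2)·[g(x_0) + 2g(x_1) + ... + 2g(x_{5}) + g(x_6)].
Sum ≈ -84.23611.

-84.23611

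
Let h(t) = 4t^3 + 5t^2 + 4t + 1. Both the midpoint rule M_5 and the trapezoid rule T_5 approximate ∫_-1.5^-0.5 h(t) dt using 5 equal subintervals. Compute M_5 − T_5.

M_5 = -2.56.
T_5 = -2.63.
M_5 − T_5 = 0.07.

0.07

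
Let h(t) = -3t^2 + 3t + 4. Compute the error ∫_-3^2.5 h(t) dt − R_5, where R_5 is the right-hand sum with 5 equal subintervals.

-10.285

Exact integral: ∫_-3^2.5 h(t) dt = -24.75.
R_5 = -14.465.
Error = -24.75 − (-14.465) = -10.285.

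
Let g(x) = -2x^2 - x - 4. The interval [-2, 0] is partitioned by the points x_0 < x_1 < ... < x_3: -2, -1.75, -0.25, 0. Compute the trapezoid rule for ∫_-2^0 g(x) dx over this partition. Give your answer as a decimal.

-12.46875

Subinterval widths: 0.25, 1.5, 0.25.
g(-2) = -10, g(-1.75) = -8.375, g(-0.25) = -3.875, g(0) = -4.
On each subinterval the trapezoid contributes (Δx_i/2)·[g(x_{i-1}) + g(x_i)].
Sum = -12.46875.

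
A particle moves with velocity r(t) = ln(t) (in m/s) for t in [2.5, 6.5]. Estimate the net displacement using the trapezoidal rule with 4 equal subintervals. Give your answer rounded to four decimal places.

Δt = (6.5 − 2.5)/4 = 1.
r(2.5) ≈ 0.9163, r(3.5) ≈ 1.2528, r(4.5) ≈ 1.5041, r(5.5) ≈ 1.7047, r(6.5) ≈ 1.8718.
T_4 = (Δt/2)·[r(t_0) + 2r(t_1) + 2r(t_2) + 2r(t_3) + r(t_4)].
Sum ≈ 5.8556.

5.8556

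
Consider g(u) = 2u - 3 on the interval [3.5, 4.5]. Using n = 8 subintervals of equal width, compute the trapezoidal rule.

5

Δu = (4.5 − 3.5)/8 = 0.125.
g(3.5) = 4, g(3.625) = 4.25, g(3.75) = 4.5, g(3.875) = 4.75, g(4) = 5, g(4.125) = 5.25, g(4.25) = 5.5, g(4.375) = 5.75, g(4.5) = 6.
T_8 = (Δu/2)·[g(u_0) + 2g(u_1) + ... + 2g(u_{7}) + g(u_8)].
Sum = 5.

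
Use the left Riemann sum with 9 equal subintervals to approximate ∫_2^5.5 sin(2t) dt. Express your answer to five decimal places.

-0.26499

Δt = (5.5 − 2)/9 = 7/18.
Left endpoints: 2, 43/18, 25/9, 19/6, 32/9, 71/18, 13/3, 85/18, 46/9.
f(2) ≈ -0.75680, f(43/18) ≈ -0.99786, f(25/9) ≈ -0.66510, f(19/6) ≈ 0.05013, f(32/9) ≈ 0.73653, f(71/18) ≈ 0.99939, f(13/3) ≈ 0.68755, f(85/18) ≈ -0.01967, f(46/9) ≈ -0.71557.
Sum = Δt · [f(2) + f(43/18) + f(25/9) + ...].
Sum ≈ -0.26499.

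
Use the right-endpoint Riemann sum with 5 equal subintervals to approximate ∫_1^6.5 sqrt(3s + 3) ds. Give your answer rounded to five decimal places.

Δs = (6.5 − 1)/5 = 1.1.
Right endpoints: 2.1, 3.2, 4.3, 5.4, 6.5.
f(2.1) ≈ 3.04959, f(3.2) ≈ 3.54965, f(4.3) ≈ 3.98748, f(5.4) ≈ 4.38178, f(6.5) ≈ 4.74342.
Sum = Δs · [f(2.1) + f(3.2) + f(4.3) + f(5.4) + f(6.5)].
Sum ≈ 21.68311.

21.68311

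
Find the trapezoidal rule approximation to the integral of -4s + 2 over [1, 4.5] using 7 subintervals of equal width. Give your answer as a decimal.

-31.5

Δs = (4.5 − 1)/7 = 0.5.
f(1) = -2, f(1.5) = -4, f(2) = -6, f(2.5) = -8, f(3) = -10, f(3.5) = -12, f(4) = -14, f(4.5) = -16.
T_7 = (Δs/2)·[f(s_0) + 2f(s_1) + ... + 2f(s_{6}) + f(s_7)].
Sum = -31.5.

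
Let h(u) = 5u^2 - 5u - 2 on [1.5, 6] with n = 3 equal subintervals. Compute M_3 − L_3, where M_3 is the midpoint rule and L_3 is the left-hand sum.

M_3 = 256.78125.
L_3 = 159.75.
M_3 − L_3 = 97.03125.

97.03125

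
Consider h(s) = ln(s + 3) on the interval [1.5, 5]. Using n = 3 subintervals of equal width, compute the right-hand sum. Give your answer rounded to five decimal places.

6.69183

Δs = (5 − 1.5)/3 = 7/6.
Right endpoints: 8/3, 23/6, 5.
h(8/3) ≈ 1.73460, h(23/6) ≈ 1.92181, h(5) ≈ 2.07944.
Sum = Δs · [h(8/3) + h(23/6) + h(5)].
Sum ≈ 6.69183.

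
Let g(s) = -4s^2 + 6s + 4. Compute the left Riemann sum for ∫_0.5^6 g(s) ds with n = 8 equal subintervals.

Δs = (6 − 0.5)/8 = 0.6875.
Left endpoints: 0.5, 1.1875, 1.875, 2.5625, 3.25, 3.9375, 4.625, 5.3125.
g(0.5) = 6, g(1.1875) = 5.484375, g(1.875) = 1.1875, g(2.5625) = -6.890625, g(3.25) = -18.75, g(3.9375) = -34.390625, g(4.625) = -53.8125, g(5.3125) = -77.015625.
Sum = Δs · [g(0.5) + g(1.1875) + g(1.875) + ...].
Sum = -122.50390625.

-122.50390625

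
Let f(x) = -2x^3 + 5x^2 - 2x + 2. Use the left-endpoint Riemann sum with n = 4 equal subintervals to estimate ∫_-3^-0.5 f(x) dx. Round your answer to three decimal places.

Δx = (-0.5 − (-3))/4 = 0.625.
Left endpoints: -3, -2.375, -1.75, -1.125.
f(-3) = 107, f(-2.375) = 61.74609375, f(-1.75) = 31.53125, f(-1.125) = 13.42578125.
Sum = Δx · [f(-3) + f(-2.375) + f(-1.75) + f(-1.125)].
Sum ≈ 133.564.

133.564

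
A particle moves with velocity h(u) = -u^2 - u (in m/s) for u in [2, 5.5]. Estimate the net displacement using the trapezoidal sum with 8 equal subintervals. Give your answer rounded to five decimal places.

-66.02832

Δu = (5.5 − 2)/8 = 0.4375.
h(2) = -6, h(2.4375) = -8.37890625, h(2.875) = -11.140625, h(3.3125) = -14.28515625, h(3.75) = -17.8125, h(4.1875) = -21.72265625, h(4.625) = -26.015625, h(5.0625) = -30.69140625, h(5.5) = -35.75.
T_8 = (Δu/2)·[h(u_0) + 2h(u_1) + ... + 2h(u_{7}) + h(u_8)].
Sum ≈ -66.02832.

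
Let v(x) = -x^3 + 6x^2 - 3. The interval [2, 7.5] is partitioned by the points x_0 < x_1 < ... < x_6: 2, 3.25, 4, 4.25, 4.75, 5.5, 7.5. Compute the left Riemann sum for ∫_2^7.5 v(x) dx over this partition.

100.4921875

Subinterval widths: 1.25, 0.75, 0.25, 0.5, 0.75, 2.
Left endpoints: 2, 3.25, 4, 4.25, 4.75, 5.5.
v(2) = 13, v(3.25) = 26.046875, v(4) = 29, v(4.25) = 28.609375, v(4.75) = 25.203125, v(5.5) = 12.125.
Sum = Σ Δx_i · v(x_i).
Sum = 100.4921875.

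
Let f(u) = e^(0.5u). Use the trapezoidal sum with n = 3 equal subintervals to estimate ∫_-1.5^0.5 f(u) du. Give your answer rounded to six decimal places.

1.638321

Δu = (0.5 − (-1.5))/3 = 2/3.
f(-1.5) ≈ 0.472367, f(-5/6) ≈ 0.659241, f(-1/6) ≈ 0.920044, f(0.5) ≈ 1.284025.
T_3 = (Δu/2)·[f(u_0) + 2f(u_1) + 2f(u_2) + f(u_3)].
Sum ≈ 1.638321.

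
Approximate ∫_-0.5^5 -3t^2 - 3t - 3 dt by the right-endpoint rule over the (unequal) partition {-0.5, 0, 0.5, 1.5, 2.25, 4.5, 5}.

Subinterval widths: 0.5, 0.5, 1, 0.75, 2.25, 0.5.
Right endpoints: 0, 0.5, 1.5, 2.25, 4.5, 5.
f(0) = -3, f(0.5) = -5.25, f(1.5) = -14.25, f(2.25) = -24.9375, f(4.5) = -77.25, f(5) = -93.
Sum = Σ Δt_i · f(t_i).
Sum = -257.390625.

-257.390625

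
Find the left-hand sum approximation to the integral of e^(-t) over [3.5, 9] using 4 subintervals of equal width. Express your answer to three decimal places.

0.055

Δt = (9 − 3.5)/4 = 1.375.
Left endpoints: 3.5, 4.875, 6.25, 7.625.
f(3.5) ≈ 0.030, f(4.875) ≈ 0.008, f(6.25) ≈ 0.002, f(7.625) ≈ 0.000.
Sum = Δt · [f(3.5) + f(4.875) + f(6.25) + f(7.625)].
Sum ≈ 0.055.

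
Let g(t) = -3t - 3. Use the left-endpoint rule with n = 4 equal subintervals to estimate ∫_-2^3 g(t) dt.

Δt = (3 − (-2))/4 = 1.25.
Left endpoints: -2, -0.75, 0.5, 1.75.
g(-2) = 3, g(-0.75) = -0.75, g(0.5) = -4.5, g(1.75) = -8.25.
Sum = Δt · [g(-2) + g(-0.75) + g(0.5) + g(1.75)].
Sum = -13.125.

-13.125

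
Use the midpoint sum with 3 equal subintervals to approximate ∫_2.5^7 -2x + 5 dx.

-20.25

Δx = (7 − 2.5)/3 = 1.5.
Midpoints: 3.25, 4.75, 6.25.
f(3.25) = -1.5, f(4.75) = -4.5, f(6.25) = -7.5.
Sum = Δx · [f(3.25) + f(4.75) + f(6.25)].
Sum = -20.25.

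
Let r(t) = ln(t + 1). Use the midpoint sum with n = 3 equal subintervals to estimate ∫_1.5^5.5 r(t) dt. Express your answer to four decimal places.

Δt = (5.5 − 1.5)/3 = 4/3.
Midpoints: 13/6, 3.5, 29/6.
r(13/6) ≈ 1.1527, r(3.5) ≈ 1.5041, r(29/6) ≈ 1.7636.
Sum = Δt · [r(13/6) + r(3.5) + r(29/6)].
Sum ≈ 5.8938.

5.8938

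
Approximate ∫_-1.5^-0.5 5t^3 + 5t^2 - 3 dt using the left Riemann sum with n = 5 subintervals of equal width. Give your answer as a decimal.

-4.525

Δt = (-0.5 − (-1.5))/5 = 0.2.
Left endpoints: -1.5, -1.3, -1.1, -0.9, -0.7.
f(-1.5) = -8.625, f(-1.3) = -5.535, f(-1.1) = -3.605, f(-0.9) = -2.595, f(-0.7) = -2.265.
Sum = Δt · [f(-1.5) + f(-1.3) + f(-1.1) + f(-0.9) + f(-0.7)].
Sum = -4.525.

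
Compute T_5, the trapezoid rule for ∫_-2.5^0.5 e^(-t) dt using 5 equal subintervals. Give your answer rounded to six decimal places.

Δt = (0.5 − (-2.5))/5 = 0.6.
f(-2.5) ≈ 12.182494, f(-1.9) ≈ 6.685894, f(-1.3) ≈ 3.669297, f(-0.7) ≈ 2.013753, f(-0.1) ≈ 1.105171, f(0.5) ≈ 0.606531.
T_5 = (Δt/2)·[f(t_0) + 2f(t_1) + ... + 2f(t_{4}) + f(t_5)].
Sum ≈ 11.921176.

11.921176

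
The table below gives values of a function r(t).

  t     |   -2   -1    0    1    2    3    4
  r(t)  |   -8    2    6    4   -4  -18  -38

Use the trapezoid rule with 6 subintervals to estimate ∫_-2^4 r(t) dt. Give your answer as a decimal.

-33

Δt = 1.
T_6 = (1/2)·[(-8) + 2·2 + 2·6 + 2·4 + 2·(-4) + 2·(-18) + (-38)] = -33.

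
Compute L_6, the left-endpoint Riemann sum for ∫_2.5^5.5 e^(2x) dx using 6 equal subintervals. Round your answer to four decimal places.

17379.4914

Δx = (5.5 − 2.5)/6 = 0.5.
Left endpoints: 2.5, 3, 3.5, 4, 4.5, 5.
f(2.5) ≈ 148.4132, f(3) ≈ 403.4288, f(3.5) ≈ 1096.6332, f(4) ≈ 2980.9580, f(4.5) ≈ 8103.0839, f(5) ≈ 22026.4658.
Sum = Δx · [f(2.5) + f(3) + f(3.5) + ...].
Sum ≈ 17379.4914.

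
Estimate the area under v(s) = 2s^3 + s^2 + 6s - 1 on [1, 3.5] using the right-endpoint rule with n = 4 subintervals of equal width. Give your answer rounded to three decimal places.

156.475

Δs = (3.5 − 1)/4 = 0.625.
Right endpoints: 1.625, 2.25, 2.875, 3.5.
v(1.625) = 19.97265625, v(2.25) = 40.34375, v(2.875) = 72.04296875, v(3.5) = 118.
Sum = Δs · [v(1.625) + v(2.25) + v(2.875) + v(3.5)].
Sum ≈ 156.475.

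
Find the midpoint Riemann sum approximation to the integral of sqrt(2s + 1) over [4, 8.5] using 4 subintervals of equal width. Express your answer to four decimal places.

16.4610

Δs = (8.5 − 4)/4 = 1.125.
Midpoints: 4.5625, 5.6875, 6.8125, 7.9375.
f(4.5625) ≈ 3.1820, f(5.6875) ≈ 3.5178, f(6.8125) ≈ 3.8243, f(7.9375) ≈ 4.1079.
Sum = Δs · [f(4.5625) + f(5.6875) + f(6.8125) + f(7.9375)].
Sum ≈ 16.4610.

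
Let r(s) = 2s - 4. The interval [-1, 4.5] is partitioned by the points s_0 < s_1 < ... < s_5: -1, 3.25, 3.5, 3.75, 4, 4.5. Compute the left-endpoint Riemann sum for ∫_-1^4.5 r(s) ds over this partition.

-21.25

Subinterval widths: 4.25, 0.25, 0.25, 0.25, 0.5.
Left endpoints: -1, 3.25, 3.5, 3.75, 4.
r(-1) = -6, r(3.25) = 2.5, r(3.5) = 3, r(3.75) = 3.5, r(4) = 4.
Sum = Σ Δs_i · r(s_i).
Sum = -21.25.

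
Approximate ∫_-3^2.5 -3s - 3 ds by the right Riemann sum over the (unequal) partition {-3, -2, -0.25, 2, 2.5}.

Subinterval widths: 1, 1.75, 2.25, 0.5.
Right endpoints: -2, -0.25, 2, 2.5.
f(-2) = 3, f(-0.25) = -2.25, f(2) = -9, f(2.5) = -10.5.
Sum = Σ Δs_i · f(s_i).
Sum = -26.4375.

-26.4375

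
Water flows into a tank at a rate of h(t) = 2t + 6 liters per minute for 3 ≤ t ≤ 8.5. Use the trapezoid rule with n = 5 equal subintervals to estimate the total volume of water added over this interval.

Δt = (8.5 − 3)/5 = 1.1.
h(3) = 12, h(4.1) = 14.2, h(5.2) = 16.4, h(6.3) = 18.6, h(7.4) = 20.8, h(8.5) = 23.
T_5 = (Δt/2)·[h(t_0) + 2h(t_1) + ... + 2h(t_{4}) + h(t_5)].
Sum = 96.25.

96.25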